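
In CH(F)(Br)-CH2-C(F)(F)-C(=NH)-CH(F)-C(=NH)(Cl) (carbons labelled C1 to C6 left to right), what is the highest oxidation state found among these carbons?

+3

Each bond to a more electronegative atom (O, N, halogen) counts +1, each bond to a less electronegative atom (H, metal, B, Si) counts −1, and each C–C bond counts 0. Tallying each carbon:
C1: 1C, 1H, 1F, 1Br → 0 − 1 + 1 + 1 = +1
C2: 2C, 2H → 0 − 2 = -2
C3: 2C, 2F → 0 + 2 = +2
C4: 2C, 2N → 0 + 2 = +2
C5: 2C, 1H, 1F → 0 − 1 + 1 = 0
C6: 1C, 2N, 1Cl → 0 + 2 + 1 = +3
The highest value is +3.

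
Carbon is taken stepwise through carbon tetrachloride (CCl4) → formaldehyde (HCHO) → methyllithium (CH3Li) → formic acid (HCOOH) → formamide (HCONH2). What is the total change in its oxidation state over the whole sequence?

Carbon oxidation states along the series — carbon tetrachloride: +4, formaldehyde: 0, methyllithium: -4, formic acid: +2, formamide: +2.
Net change = +2 − (+4) = -2.

-2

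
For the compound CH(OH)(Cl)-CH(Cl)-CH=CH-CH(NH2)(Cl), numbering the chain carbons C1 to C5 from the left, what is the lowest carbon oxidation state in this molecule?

-1

Tallying each carbon's bonds:
C1: 1C, 1H, 1O, 1Cl → 0 − 1 + 1 + 1 = +1
C2: 2C, 1H, 1Cl → 0 − 1 + 1 = 0
C3: 3C, 1H → 0 − 1 = -1
C4: 3C, 1H → 0 − 1 = -1
C5: 1C, 1H, 1N, 1Cl → 0 − 1 + 1 + 1 = +1
The lowest value is -1.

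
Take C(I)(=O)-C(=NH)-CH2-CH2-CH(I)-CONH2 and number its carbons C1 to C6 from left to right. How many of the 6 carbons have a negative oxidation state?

2

Assign +1 per bond to O/N/halogen, −1 per bond to H or an electropositive element, and 0 per bond to carbon. Tallying each carbon:
C1: 1C, 2O, 1I → 0 + 2 + 1 = +3
C2: 2C, 2N → 0 + 2 = +2
C3: 2C, 2H → 0 − 2 = -2
C4: 2C, 2H → 0 − 2 = -2
C5: 2C, 1H, 1I → 0 − 1 + 1 = 0
C6: 1C, 2O, 1N → 0 + 2 + 1 = +3
2 carbons (C3, C4) meet the condition.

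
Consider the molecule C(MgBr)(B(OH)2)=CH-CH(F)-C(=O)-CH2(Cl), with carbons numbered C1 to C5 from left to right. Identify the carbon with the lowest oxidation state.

C1

Tallying each carbon's bonds:
C1: 2C, 1Mg, 1B → 0 − 1 − 1 = -2
C2: 3C, 1H → 0 − 1 = -1
C3: 2C, 1H, 1F → 0 − 1 + 1 = 0
C4: 2C, 2O → 0 + 2 = +2
C5: 1C, 2H, 1Cl → 0 − 2 + 1 = -1
The most reduced carbon is C1 at -2.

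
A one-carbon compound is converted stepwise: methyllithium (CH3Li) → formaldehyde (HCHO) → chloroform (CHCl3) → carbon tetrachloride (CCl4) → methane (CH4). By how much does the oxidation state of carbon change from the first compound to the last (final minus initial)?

Carbon oxidation states along the series — methyllithium: -4, formaldehyde: 0, chloroform: +2, carbon tetrachloride: +4, methane: -4.
Net change = -4 − (-4) = 0.

0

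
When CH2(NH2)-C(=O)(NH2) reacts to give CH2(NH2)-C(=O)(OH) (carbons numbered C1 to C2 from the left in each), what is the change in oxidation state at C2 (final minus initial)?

0

Before: C2 has 1 bond to C, 2 bonds to O, 1 bond to N → oxidation state +3.
After: C2 has 1 bond to C, 3 bonds to O → oxidation state +3.
Δ = +3 − (+3) = 0, so no net redox change at C2.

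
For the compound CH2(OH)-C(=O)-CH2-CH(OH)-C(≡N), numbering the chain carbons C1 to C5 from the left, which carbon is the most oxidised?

C5

Bonds to more-electronegative neighbours contribute +1 each, bonds to H or metals contribute −1 each, and C–C bonds contribute 0. Tallying each carbon:
C1: 1C, 2H, 1O → 0 − 2 + 1 = -1
C2: 2C, 2O → 0 + 2 = +2
C3: 2C, 2H → 0 − 2 = -2
C4: 2C, 1H, 1O → 0 − 1 + 1 = 0
C5: 1C, 3N → 0 + 3 = +3
The most oxidised carbon is C5 at +3.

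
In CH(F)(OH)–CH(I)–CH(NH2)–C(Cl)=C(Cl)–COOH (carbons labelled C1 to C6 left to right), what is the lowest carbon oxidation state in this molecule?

Bonds to more-electronegative neighbours contribute +1 each, bonds to H or metals contribute −1 each, and C–C bonds contribute 0. Tallying each carbon:
C1: 1C, 1H, 1O, 1F → 0 − 1 + 1 + 1 = +1
C2: 2C, 1H, 1I → 0 − 1 + 1 = 0
C3: 2C, 1H, 1N → 0 − 1 + 1 = 0
C4: 3C, 1Cl → 0 + 1 = +1
C5: 3C, 1Cl → 0 + 1 = +1
C6: 1C, 3O → 0 + 3 = +3
The lowest value is 0.

0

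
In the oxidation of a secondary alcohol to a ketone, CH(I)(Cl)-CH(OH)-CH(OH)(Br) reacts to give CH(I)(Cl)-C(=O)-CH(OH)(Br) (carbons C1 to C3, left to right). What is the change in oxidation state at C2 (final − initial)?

Before: C2 has 2 bonds to C, 1 bond to H, 1 bond to O → oxidation state 0.
After: C2 has 2 bonds to C, 2 bonds to O → oxidation state +2.
Δ = +2 − (0) = +2, so this is an oxidation at C2.

+2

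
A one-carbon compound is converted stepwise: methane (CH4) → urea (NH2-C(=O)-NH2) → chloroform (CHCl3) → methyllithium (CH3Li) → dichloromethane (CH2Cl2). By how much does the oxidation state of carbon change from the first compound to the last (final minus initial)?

+4

Carbon oxidation states along the series — methane: -4, urea: +4, chloroform: +2, methyllithium: -4, dichloromethane: 0.
Net change = 0 − (-4) = +4.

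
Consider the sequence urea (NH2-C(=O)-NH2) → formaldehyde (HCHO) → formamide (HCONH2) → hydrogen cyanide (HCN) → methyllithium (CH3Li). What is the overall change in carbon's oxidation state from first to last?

Carbon oxidation states along the series — urea: +4, formaldehyde: 0, formamide: +2, hydrogen cyanide: +2, methyllithium: -4.
Net change = -4 − (+4) = -8.

-8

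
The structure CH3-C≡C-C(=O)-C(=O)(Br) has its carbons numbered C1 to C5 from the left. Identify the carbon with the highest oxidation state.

Tallying each carbon's bonds:
C1: 1C, 3H → 0 − 3 = -3
C2: 4C → 0 = 0
C3: 4C → 0 = 0
C4: 2C, 2O → 0 + 2 = +2
C5: 1C, 2O, 1Br → 0 + 2 + 1 = +3
The most oxidised carbon is C5 at +3.

C5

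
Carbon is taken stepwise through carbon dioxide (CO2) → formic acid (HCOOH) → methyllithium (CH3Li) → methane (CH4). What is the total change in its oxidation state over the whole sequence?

-8

Carbon oxidation states along the series — carbon dioxide: +4, formic acid: +2, methyllithium: -4, methane: -4.
Net change = -4 − (+4) = -8.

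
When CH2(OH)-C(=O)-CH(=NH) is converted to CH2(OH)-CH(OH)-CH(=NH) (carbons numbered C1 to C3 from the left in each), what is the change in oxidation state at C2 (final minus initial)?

-2

Before: C2 has 2 bonds to C, 2 bonds to O → oxidation state +2.
After: C2 has 2 bonds to C, 1 bond to H, 1 bond to O → oxidation state 0.
Δ = 0 − (+2) = -2, so this is a reduction at C2.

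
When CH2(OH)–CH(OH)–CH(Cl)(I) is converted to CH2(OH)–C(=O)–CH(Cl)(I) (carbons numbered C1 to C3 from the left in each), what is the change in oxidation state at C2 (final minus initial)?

Before: C2 has 2 bonds to C, 1 bond to H, 1 bond to O → oxidation state 0.
After: C2 has 2 bonds to C, 2 bonds to O → oxidation state +2.
Δ = +2 − (0) = +2, so this is an oxidation at C2.

+2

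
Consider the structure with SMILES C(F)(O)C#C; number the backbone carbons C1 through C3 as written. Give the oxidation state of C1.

Bonds to more-electronegative neighbours contribute +1 each, bonds to H or metals contribute −1 each, and C–C bonds contribute 0.
C1 has one bond to C (0), one bond to F (+1), one bond to O (+1), one bond to H (-1).
Oxidation state = 0 + 1 + 1 − 1 = +1.

+1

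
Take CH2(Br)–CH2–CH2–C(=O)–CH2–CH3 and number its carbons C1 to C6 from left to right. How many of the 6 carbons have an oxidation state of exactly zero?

0

Assign +1 per bond to O/N/halogen, −1 per bond to H or an electropositive element, and 0 per bond to carbon. Tallying each carbon:
C1: 1C, 2H, 1Br → 0 − 2 + 1 = -1
C2: 2C, 2H → 0 − 2 = -2
C3: 2C, 2H → 0 − 2 = -2
C4: 2C, 2O → 0 + 2 = +2
C5: 2C, 2H → 0 − 2 = -2
C6: 1C, 3H → 0 − 3 = -3
0 carbons meet the condition.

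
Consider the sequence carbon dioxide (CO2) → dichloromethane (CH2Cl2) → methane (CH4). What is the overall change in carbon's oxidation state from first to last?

-8

Carbon oxidation states along the series — carbon dioxide: +4, dichloromethane: 0, methane: -4.
Net change = -4 − (+4) = -8.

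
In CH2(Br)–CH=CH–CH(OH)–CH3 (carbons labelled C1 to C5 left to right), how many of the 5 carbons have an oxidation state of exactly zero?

Each bond to a more electronegative atom (O, N, halogen) counts +1, each bond to a less electronegative atom (H, metal, B, Si) counts −1, and each C–C bond counts 0. Tallying each carbon:
C1: 1C, 2H, 1Br → 0 − 2 + 1 = -1
C2: 3C, 1H → 0 − 1 = -1
C3: 3C, 1H → 0 − 1 = -1
C4: 2C, 1H, 1O → 0 − 1 + 1 = 0
C5: 1C, 3H → 0 − 3 = -3
1 carbon (C4) meets the condition.

1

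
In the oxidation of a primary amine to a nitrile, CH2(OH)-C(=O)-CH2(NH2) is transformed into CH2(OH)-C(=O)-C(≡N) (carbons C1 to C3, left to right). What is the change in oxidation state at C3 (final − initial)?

+4

Before: C3 has 1 bond to C, 2 bonds to H, 1 bond to N → oxidation state -1.
After: C3 has 1 bond to C, 3 bonds to N → oxidation state +3.
Δ = +3 − (-1) = +4, so this is an oxidation at C3.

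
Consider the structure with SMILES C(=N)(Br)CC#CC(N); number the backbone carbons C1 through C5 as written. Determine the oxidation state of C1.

Count +1 for every bond to an atom more electronegative than carbon and −1 for every bond to one less electronegative; C–C bonds are 0.
C1 has one bond to C (0), a double bond to N (2×+1 = +2), one bond to Br (+1).
Oxidation state = 0 + 2 + 1 = +3.

+3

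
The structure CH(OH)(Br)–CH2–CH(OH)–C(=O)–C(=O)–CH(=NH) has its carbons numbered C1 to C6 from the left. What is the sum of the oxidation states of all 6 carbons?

Tallying each carbon's bonds:
C1: 1C, 1H, 1O, 1Br → 0 − 1 + 1 + 1 = +1
C2: 2C, 2H → 0 − 2 = -2
C3: 2C, 1H, 1O → 0 − 1 + 1 = 0
C4: 2C, 2O → 0 + 2 = +2
C5: 2C, 2O → 0 + 2 = +2
C6: 1C, 1H, 2N → 0 − 1 + 2 = +1
Sum = +1 − 2 + 0 + 2 + 2 + 1 = +4.

+4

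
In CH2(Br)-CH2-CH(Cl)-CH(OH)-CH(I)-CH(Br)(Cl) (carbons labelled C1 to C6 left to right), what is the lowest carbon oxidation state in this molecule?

-2

Tallying each carbon's bonds:
C1: 1C, 2H, 1Br → 0 − 2 + 1 = -1
C2: 2C, 2H → 0 − 2 = -2
C3: 2C, 1H, 1Cl → 0 − 1 + 1 = 0
C4: 2C, 1H, 1O → 0 − 1 + 1 = 0
C5: 2C, 1H, 1I → 0 − 1 + 1 = 0
C6: 1C, 1H, 1Cl, 1Br → 0 − 1 + 1 + 1 = +1
The lowest value is -2.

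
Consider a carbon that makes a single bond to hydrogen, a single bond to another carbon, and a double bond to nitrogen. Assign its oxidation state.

+1

The carbon has one bond to C (0), one bond to H (-1), a double bond to N (2×+1 = +2).
Oxidation state = 0 − 1 + 2 = +1.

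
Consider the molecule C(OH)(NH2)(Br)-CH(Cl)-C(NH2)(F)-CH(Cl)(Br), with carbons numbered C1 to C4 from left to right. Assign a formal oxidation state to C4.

+1

C4 has one bond to C (0), one bond to Cl (+1), one bond to Br (+1), one bond to H (-1).
Oxidation state = 0 + 1 + 1 − 1 = +1.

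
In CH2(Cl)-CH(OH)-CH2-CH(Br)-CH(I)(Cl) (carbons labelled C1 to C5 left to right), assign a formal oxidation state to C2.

0

C2 has one bond to C (0), one bond to C (0), one bond to H (-1), one bond to O (+1).
Oxidation state = 0 + 0 − 1 + 1 = 0.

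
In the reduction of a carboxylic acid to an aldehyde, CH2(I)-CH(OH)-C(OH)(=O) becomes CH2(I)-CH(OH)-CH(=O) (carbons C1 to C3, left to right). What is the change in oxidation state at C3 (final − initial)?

Before: C3 has 1 bond to C, 3 bonds to O → oxidation state +3.
After: C3 has 1 bond to C, 1 bond to H, 2 bonds to O → oxidation state +1.
Δ = +1 − (+3) = -2, so this is a reduction at C3.

-2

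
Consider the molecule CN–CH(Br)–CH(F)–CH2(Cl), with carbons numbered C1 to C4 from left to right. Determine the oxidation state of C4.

-1

Count +1 for every bond to an atom more electronegative than carbon and −1 for every bond to one less electronegative; C–C bonds are 0.
C4 has one bond to C (0), one bond to H (-1), one bond to Cl (+1), one bond to H (-1).
Oxidation state = 0 − 1 + 1 − 1 = -1.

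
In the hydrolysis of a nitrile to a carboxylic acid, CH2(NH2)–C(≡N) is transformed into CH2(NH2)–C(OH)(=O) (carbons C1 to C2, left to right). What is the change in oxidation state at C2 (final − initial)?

0

Before: C2 has 1 bond to C, 3 bonds to N → oxidation state +3.
After: C2 has 1 bond to C, 3 bonds to O → oxidation state +3.
Δ = +3 − (+3) = 0, so no net redox change at C2.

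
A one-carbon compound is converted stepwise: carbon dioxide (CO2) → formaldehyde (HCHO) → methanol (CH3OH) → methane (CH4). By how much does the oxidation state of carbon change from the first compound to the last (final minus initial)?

Carbon oxidation states along the series — carbon dioxide: +4, formaldehyde: 0, methanol: -2, methane: -4.
Net change = -4 − (+4) = -8.

-8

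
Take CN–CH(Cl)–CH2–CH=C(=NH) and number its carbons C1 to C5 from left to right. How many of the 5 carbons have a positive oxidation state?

Tallying each carbon's bonds:
C1: 1C, 3N → 0 + 3 = +3
C2: 2C, 1H, 1Cl → 0 − 1 + 1 = 0
C3: 2C, 2H → 0 − 2 = -2
C4: 3C, 1H → 0 − 1 = -1
C5: 2C, 2N → 0 + 2 = +2
2 carbons (C1, C5) meet the condition.

2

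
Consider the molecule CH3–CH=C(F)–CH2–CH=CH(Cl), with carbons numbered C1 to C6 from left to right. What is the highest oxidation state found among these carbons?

+1

Bonds to more-electronegative neighbours contribute +1 each, bonds to H or metals contribute −1 each, and C–C bonds contribute 0. Tallying each carbon:
C1: 1C, 3H → 0 − 3 = -3
C2: 3C, 1H → 0 − 1 = -1
C3: 3C, 1F → 0 + 1 = +1
C4: 2C, 2H → 0 − 2 = -2
C5: 3C, 1H → 0 − 1 = -1
C6: 2C, 1H, 1Cl → 0 − 1 + 1 = 0
The highest value is +1.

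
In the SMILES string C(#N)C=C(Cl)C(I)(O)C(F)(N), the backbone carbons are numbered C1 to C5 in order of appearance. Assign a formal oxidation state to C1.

+3

C1 has one bond to C (0), a triple bond to N (3×+1 = +3).
Oxidation state = 0 + 3 = +3.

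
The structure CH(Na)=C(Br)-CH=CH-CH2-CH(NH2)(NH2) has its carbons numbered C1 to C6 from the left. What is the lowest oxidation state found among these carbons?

-2

Count +1 for every bond to an atom more electronegative than carbon and −1 for every bond to one less electronegative; C–C bonds are 0. Tallying each carbon:
C1: 2C, 1H, 1Na → 0 − 1 − 1 = -2
C2: 3C, 1Br → 0 + 1 = +1
C3: 3C, 1H → 0 − 1 = -1
C4: 3C, 1H → 0 − 1 = -1
C5: 2C, 2H → 0 − 2 = -2
C6: 1C, 1H, 2N → 0 − 1 + 2 = +1
The lowest value is -2.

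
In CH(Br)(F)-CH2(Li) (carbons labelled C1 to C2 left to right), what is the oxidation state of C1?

C1 has one bond to C (0), one bond to H (-1), one bond to Br (+1), one bond to F (+1).
Oxidation state = 0 − 1 + 1 + 1 = +1.

+1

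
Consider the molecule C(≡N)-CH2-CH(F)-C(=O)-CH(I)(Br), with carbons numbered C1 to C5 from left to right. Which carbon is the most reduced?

Assign +1 per bond to O/N/halogen, −1 per bond to H or an electropositive element, and 0 per bond to carbon. Tallying each carbon:
C1: 1C, 3N → 0 + 3 = +3
C2: 2C, 2H → 0 − 2 = -2
C3: 2C, 1H, 1F → 0 − 1 + 1 = 0
C4: 2C, 2O → 0 + 2 = +2
C5: 1C, 1H, 1Br, 1I → 0 − 1 + 1 + 1 = +1
The most reduced carbon is C2 at -2.

C2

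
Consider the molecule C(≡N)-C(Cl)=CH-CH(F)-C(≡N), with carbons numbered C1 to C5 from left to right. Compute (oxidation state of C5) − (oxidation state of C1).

C5: 1C, 3N → 0 + 3 = +3
C1: 1C, 3N → 0 + 3 = +3
Difference: +3 − (+3) = 0.

0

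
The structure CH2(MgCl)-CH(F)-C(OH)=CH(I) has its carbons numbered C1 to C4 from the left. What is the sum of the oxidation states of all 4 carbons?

-2

Tallying each carbon's bonds:
C1: 1C, 2H, 1Mg → 0 − 2 − 1 = -3
C2: 2C, 1H, 1F → 0 − 1 + 1 = 0
C3: 3C, 1O → 0 + 1 = +1
C4: 2C, 1H, 1I → 0 − 1 + 1 = 0
Sum = -3 + 0 + 1 + 0 = -2.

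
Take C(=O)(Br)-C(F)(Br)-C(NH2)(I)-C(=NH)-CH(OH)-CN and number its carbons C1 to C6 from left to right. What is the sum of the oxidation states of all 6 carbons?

Tallying each carbon's bonds:
C1: 1C, 2O, 1Br → 0 + 2 + 1 = +3
C2: 2C, 1F, 1Br → 0 + 1 + 1 = +2
C3: 2C, 1N, 1I → 0 + 1 + 1 = +2
C4: 2C, 2N → 0 + 2 = +2
C5: 2C, 1H, 1O → 0 − 1 + 1 = 0
C6: 1C, 3N → 0 + 3 = +3
Sum = +3 + 2 + 2 + 2 + 0 + 3 = +12.

+12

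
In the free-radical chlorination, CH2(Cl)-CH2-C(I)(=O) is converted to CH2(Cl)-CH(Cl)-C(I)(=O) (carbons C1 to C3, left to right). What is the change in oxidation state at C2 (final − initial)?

+2

Before: C2 has 2 bonds to C, 2 bonds to H → oxidation state -2.
After: C2 has 2 bonds to C, 1 bond to H, 1 bond to Cl → oxidation state 0.
Δ = 0 − (-2) = +2, so this is an oxidation at C2.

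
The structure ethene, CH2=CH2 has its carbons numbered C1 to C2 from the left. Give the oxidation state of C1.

Bonds to more-electronegative neighbours contribute +1 each, bonds to H or metals contribute −1 each, and C–C bonds contribute 0.
C1 has one bond to H (-1), one bond to H (-1), a double bond to C (2×0 = 0).
Oxidation state = -1 − 1 + 0 = -2.

-2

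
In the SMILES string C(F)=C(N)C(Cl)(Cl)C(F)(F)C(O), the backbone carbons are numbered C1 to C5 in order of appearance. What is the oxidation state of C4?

+2

C4 has one bond to C (0), one bond to C (0), one bond to F (+1), one bond to F (+1).
Oxidation state = 0 + 0 + 1 + 1 = +2.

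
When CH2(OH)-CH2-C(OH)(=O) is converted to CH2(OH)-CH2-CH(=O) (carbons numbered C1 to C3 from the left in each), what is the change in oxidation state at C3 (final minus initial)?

-2

Before: C3 has 1 bond to C, 3 bonds to O → oxidation state +3.
After: C3 has 1 bond to C, 1 bond to H, 2 bonds to O → oxidation state +1.
Δ = +1 − (+3) = -2, so this is a reduction at C3.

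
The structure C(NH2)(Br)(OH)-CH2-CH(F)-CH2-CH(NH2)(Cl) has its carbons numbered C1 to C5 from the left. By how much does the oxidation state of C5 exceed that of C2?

C5: 1C, 1H, 1N, 1Cl → 0 − 1 + 1 + 1 = +1
C2: 2C, 2H → 0 − 2 = -2
Difference: +1 − (-2) = +3.

+3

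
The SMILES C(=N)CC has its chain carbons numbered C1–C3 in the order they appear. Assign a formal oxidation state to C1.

C1 has one bond to C (0), a double bond to N (2×+1 = +2), one bond to H (-1).
Oxidation state = 0 + 2 − 1 = +1.

+1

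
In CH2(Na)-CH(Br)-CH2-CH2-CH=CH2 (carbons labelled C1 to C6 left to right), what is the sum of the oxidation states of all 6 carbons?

-10

Tallying each carbon's bonds:
C1: 1C, 2H, 1Na → 0 − 2 − 1 = -3
C2: 2C, 1H, 1Br → 0 − 1 + 1 = 0
C3: 2C, 2H → 0 − 2 = -2
C4: 2C, 2H → 0 − 2 = -2
C5: 3C, 1H → 0 − 1 = -1
C6: 2C, 2H → 0 − 2 = -2
Sum = -3 + 0 − 2 − 2 − 1 − 2 = -10.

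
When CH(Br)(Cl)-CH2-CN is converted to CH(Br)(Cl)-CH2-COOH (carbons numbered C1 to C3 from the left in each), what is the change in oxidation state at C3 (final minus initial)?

Before: C3 has 1 bond to C, 3 bonds to N → oxidation state +3.
After: C3 has 1 bond to C, 3 bonds to O → oxidation state +3.
Δ = +3 − (+3) = 0, so no net redox change at C3.

0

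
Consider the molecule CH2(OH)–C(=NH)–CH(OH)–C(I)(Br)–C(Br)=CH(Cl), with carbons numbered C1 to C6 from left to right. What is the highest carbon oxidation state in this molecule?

+2

Assign +1 per bond to O/N/halogen, −1 per bond to H or an electropositive element, and 0 per bond to carbon. Tallying each carbon:
C1: 1C, 2H, 1O → 0 − 2 + 1 = -1
C2: 2C, 2N → 0 + 2 = +2
C3: 2C, 1H, 1O → 0 − 1 + 1 = 0
C4: 2C, 1Br, 1I → 0 + 1 + 1 = +2
C5: 3C, 1Br → 0 + 1 = +1
C6: 2C, 1H, 1Cl → 0 − 1 + 1 = 0
The highest value is +2.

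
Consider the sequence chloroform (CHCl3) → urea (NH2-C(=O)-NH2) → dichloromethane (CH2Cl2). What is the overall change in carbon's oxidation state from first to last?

-2

Carbon oxidation states along the series — chloroform: +2, urea: +4, dichloromethane: 0.
Net change = 0 − (+2) = -2.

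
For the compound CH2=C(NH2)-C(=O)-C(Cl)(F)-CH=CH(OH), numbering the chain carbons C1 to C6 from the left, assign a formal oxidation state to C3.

Each bond to a more electronegative atom (O, N, halogen) counts +1, each bond to a less electronegative atom (H, metal, B, Si) counts −1, and each C–C bond counts 0.
C3 has one bond to C (0), one bond to C (0), a double bond to O (2×+1 = +2).
Oxidation state = 0 + 0 + 2 = +2.

+2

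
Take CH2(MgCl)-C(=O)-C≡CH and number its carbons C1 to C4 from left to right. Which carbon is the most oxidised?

Tallying each carbon's bonds:
C1: 1C, 2H, 1Mg → 0 − 2 − 1 = -3
C2: 2C, 2O → 0 + 2 = +2
C3: 4C → 0 = 0
C4: 3C, 1H → 0 − 1 = -1
The most oxidised carbon is C2 at +2.

C2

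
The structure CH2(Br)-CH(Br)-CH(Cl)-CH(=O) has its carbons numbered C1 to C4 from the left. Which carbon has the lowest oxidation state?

Tallying each carbon's bonds:
C1: 1C, 2H, 1Br → 0 − 2 + 1 = -1
C2: 2C, 1H, 1Br → 0 − 1 + 1 = 0
C3: 2C, 1H, 1Cl → 0 − 1 + 1 = 0
C4: 1C, 1H, 2O → 0 − 1 + 2 = +1
The most reduced carbon is C1 at -1.

C1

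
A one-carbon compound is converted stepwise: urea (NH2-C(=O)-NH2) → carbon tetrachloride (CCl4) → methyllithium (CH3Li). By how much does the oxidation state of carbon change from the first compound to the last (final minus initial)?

Carbon oxidation states along the series — urea: +4, carbon tetrachloride: +4, methyllithium: -4.
Net change = -4 − (+4) = -8.

-8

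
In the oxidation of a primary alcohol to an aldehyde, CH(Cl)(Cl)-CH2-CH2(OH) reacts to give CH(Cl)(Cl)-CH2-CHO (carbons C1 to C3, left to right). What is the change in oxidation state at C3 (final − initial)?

Before: C3 has 1 bond to C, 2 bonds to H, 1 bond to O → oxidation state -1.
After: C3 has 1 bond to C, 1 bond to H, 2 bonds to O → oxidation state +1.
Δ = +1 − (-1) = +2, so this is an oxidation at C3.

+2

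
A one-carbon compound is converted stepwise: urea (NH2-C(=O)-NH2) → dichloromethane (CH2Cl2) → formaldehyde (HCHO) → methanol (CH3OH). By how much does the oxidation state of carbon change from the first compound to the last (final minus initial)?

-6

Carbon oxidation states along the series — urea: +4, dichloromethane: 0, formaldehyde: 0, methanol: -2.
Net change = -2 − (+4) = -6.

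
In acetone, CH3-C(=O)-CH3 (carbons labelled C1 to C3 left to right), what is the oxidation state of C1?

-3

C1 has one bond to H (-1), one bond to H (-1), one bond to H (-1), one bond to C (0).
Oxidation state = -1 − 1 − 1 + 0 = -3.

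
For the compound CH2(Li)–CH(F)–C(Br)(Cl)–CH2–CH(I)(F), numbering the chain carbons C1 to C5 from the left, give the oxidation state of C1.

-3

Assign +1 per bond to O/N/halogen, −1 per bond to H or an electropositive element, and 0 per bond to carbon.
C1 has one bond to C (0), one bond to H (-1), one bond to H (-1), one bond to Li (-1).
Oxidation state = 0 − 1 − 1 − 1 = -3.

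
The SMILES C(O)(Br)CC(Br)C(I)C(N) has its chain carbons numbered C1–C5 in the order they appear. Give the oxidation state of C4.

Count +1 for every bond to an atom more electronegative than carbon and −1 for every bond to one less electronegative; C–C bonds are 0.
C4 has one bond to C (0), one bond to C (0), one bond to H (-1), one bond to I (+1).
Oxidation state = 0 + 0 − 1 + 1 = 0.

0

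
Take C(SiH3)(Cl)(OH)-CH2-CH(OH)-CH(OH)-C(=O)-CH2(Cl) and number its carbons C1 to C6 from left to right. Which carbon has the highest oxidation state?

C5

Tallying each carbon's bonds:
C1: 1C, 1O, 1Cl, 1Si → 0 + 1 + 1 − 1 = +1
C2: 2C, 2H → 0 − 2 = -2
C3: 2C, 1H, 1O → 0 − 1 + 1 = 0
C4: 2C, 1H, 1O → 0 − 1 + 1 = 0
C5: 2C, 2O → 0 + 2 = +2
C6: 1C, 2H, 1Cl → 0 − 2 + 1 = -1
The most oxidised carbon is C5 at +2.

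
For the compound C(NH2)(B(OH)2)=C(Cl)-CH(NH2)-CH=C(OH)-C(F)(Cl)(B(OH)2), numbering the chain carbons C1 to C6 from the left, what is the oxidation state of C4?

-1

Count +1 for every bond to an atom more electronegative than carbon and −1 for every bond to one less electronegative; C–C bonds are 0.
C4 has one bond to C (0), a double bond to C (2×0 = 0), one bond to H (-1).
Oxidation state = 0 + 0 − 1 = -1.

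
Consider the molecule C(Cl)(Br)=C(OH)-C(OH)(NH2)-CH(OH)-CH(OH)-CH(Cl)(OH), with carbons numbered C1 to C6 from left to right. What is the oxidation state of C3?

+2

Assign +1 per bond to O/N/halogen, −1 per bond to H or an electropositive element, and 0 per bond to carbon.
C3 has one bond to C (0), one bond to C (0), one bond to O (+1), one bond to N (+1).
Oxidation state = 0 + 0 + 1 + 1 = +2.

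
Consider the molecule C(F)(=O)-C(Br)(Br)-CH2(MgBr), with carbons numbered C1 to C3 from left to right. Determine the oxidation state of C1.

Bonds to more-electronegative neighbours contribute +1 each, bonds to H or metals contribute −1 each, and C–C bonds contribute 0.
C1 has one bond to C (0), one bond to F (+1), a double bond to O (2×+1 = +2).
Oxidation state = 0 + 1 + 2 = +3.

+3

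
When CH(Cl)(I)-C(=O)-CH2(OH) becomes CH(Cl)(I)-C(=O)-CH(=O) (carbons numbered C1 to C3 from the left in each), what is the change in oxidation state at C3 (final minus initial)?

+2

Before: C3 has 1 bond to C, 2 bonds to H, 1 bond to O → oxidation state -1.
After: C3 has 1 bond to C, 1 bond to H, 2 bonds to O → oxidation state +1.
Δ = +1 − (-1) = +2, so this is an oxidation at C3.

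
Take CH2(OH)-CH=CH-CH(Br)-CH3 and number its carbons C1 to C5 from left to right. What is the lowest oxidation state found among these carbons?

-3

Each bond to a more electronegative atom (O, N, halogen) counts +1, each bond to a less electronegative atom (H, metal, B, Si) counts −1, and each C–C bond counts 0. Tallying each carbon:
C1: 1C, 2H, 1O → 0 − 2 + 1 = -1
C2: 3C, 1H → 0 − 1 = -1
C3: 3C, 1H → 0 − 1 = -1
C4: 2C, 1H, 1Br → 0 − 1 + 1 = 0
C5: 1C, 3H → 0 − 3 = -3
The lowest value is -3.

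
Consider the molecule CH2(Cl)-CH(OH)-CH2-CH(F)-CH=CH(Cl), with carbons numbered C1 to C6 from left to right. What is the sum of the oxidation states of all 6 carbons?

-4

Tallying each carbon's bonds:
C1: 1C, 2H, 1Cl → 0 − 2 + 1 = -1
C2: 2C, 1H, 1O → 0 − 1 + 1 = 0
C3: 2C, 2H → 0 − 2 = -2
C4: 2C, 1H, 1F → 0 − 1 + 1 = 0
C5: 3C, 1H → 0 − 1 = -1
C6: 2C, 1H, 1Cl → 0 − 1 + 1 = 0
Sum = -1 + 0 − 2 + 0 − 1 + 0 = -4.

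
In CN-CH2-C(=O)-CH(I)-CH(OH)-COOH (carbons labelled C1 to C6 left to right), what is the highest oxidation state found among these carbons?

Bonds to more-electronegative neighbours contribute +1 each, bonds to H or metals contribute −1 each, and C–C bonds contribute 0. Tallying each carbon:
C1: 1C, 3N → 0 + 3 = +3
C2: 2C, 2H → 0 − 2 = -2
C3: 2C, 2O → 0 + 2 = +2
C4: 2C, 1H, 1I → 0 − 1 + 1 = 0
C5: 2C, 1H, 1O → 0 − 1 + 1 = 0
C6: 1C, 3O → 0 + 3 = +3
The highest value is +3.

+3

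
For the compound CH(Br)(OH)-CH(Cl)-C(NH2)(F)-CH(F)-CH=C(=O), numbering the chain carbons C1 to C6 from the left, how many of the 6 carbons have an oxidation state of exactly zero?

Tallying each carbon's bonds:
C1: 1C, 1H, 1O, 1Br → 0 − 1 + 1 + 1 = +1
C2: 2C, 1H, 1Cl → 0 − 1 + 1 = 0
C3: 2C, 1N, 1F → 0 + 1 + 1 = +2
C4: 2C, 1H, 1F → 0 − 1 + 1 = 0
C5: 3C, 1H → 0 − 1 = -1
C6: 2C, 2O → 0 + 2 = +2
2 carbons (C2, C4) meet the condition.

2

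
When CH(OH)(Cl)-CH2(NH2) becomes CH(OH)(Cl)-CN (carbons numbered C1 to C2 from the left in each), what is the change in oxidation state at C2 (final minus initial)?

+4

Before: C2 has 1 bond to C, 2 bonds to H, 1 bond to N → oxidation state -1.
After: C2 has 1 bond to C, 3 bonds to N → oxidation state +3.
Δ = +3 − (-1) = +4, so this is an oxidation at C2.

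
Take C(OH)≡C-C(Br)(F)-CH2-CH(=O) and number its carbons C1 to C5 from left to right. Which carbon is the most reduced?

C4

Bonds to more-electronegative neighbours contribute +1 each, bonds to H or metals contribute −1 each, and C–C bonds contribute 0. Tallying each carbon:
C1: 3C, 1O → 0 + 1 = +1
C2: 4C → 0 = 0
C3: 2C, 1F, 1Br → 0 + 1 + 1 = +2
C4: 2C, 2H → 0 − 2 = -2
C5: 1C, 1H, 2O → 0 − 1 + 2 = +1
The most reduced carbon is C4 at -2.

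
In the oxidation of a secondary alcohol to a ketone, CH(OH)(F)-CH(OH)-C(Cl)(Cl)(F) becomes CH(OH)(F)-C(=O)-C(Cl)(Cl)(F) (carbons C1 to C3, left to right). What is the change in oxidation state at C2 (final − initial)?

+2

Before: C2 has 2 bonds to C, 1 bond to H, 1 bond to O → oxidation state 0.
After: C2 has 2 bonds to C, 2 bonds to O → oxidation state +2.
Δ = +2 − (0) = +2, so this is an oxidation at C2.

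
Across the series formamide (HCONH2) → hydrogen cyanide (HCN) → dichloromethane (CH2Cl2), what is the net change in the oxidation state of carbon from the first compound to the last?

Carbon oxidation states along the series — formamide: +2, hydrogen cyanide: +2, dichloromethane: 0.
Net change = 0 − (+2) = -2.

-2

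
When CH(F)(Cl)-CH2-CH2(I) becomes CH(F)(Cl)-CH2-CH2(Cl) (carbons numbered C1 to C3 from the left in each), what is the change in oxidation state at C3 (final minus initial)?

0

Before: C3 has 1 bond to C, 2 bonds to H, 1 bond to I → oxidation state -1.
After: C3 has 1 bond to C, 2 bonds to H, 1 bond to Cl → oxidation state -1.
Δ = -1 − (-1) = 0, so no net redox change at C3.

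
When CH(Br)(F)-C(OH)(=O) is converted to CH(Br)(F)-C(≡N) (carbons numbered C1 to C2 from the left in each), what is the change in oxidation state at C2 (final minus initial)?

0

Before: C2 has 1 bond to C, 3 bonds to O → oxidation state +3.
After: C2 has 1 bond to C, 3 bonds to N → oxidation state +3.
Δ = +3 − (+3) = 0, so no net redox change at C2.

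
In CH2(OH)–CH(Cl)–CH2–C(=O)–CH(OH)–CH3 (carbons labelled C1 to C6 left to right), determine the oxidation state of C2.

C2 has one bond to C (0), one bond to C (0), one bond to H (-1), one bond to Cl (+1).
Oxidation state = 0 + 0 − 1 + 1 = 0.

0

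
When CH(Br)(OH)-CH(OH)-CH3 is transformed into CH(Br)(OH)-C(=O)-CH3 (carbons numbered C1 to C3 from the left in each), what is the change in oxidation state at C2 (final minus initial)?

Before: C2 has 2 bonds to C, 1 bond to H, 1 bond to O → oxidation state 0.
After: C2 has 2 bonds to C, 2 bonds to O → oxidation state +2.
Δ = +2 − (0) = +2, so this is an oxidation at C2.

+2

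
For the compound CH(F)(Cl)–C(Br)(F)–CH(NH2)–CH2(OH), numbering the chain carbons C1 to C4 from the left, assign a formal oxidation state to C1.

Count +1 for every bond to an atom more electronegative than carbon and −1 for every bond to one less electronegative; C–C bonds are 0.
C1 has one bond to C (0), one bond to F (+1), one bond to H (-1), one bond to Cl (+1).
Oxidation state = 0 + 1 − 1 + 1 = +1.

+1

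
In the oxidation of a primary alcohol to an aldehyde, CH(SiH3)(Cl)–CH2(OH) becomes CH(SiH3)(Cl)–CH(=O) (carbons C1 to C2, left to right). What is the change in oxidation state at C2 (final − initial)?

Before: C2 has 1 bond to C, 2 bonds to H, 1 bond to O → oxidation state -1.
After: C2 has 1 bond to C, 1 bond to H, 2 bonds to O → oxidation state +1.
Δ = +1 − (-1) = +2, so this is an oxidation at C2.

+2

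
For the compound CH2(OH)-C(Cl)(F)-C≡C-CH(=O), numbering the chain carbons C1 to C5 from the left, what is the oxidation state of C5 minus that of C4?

C5: 1C, 1H, 2O → 0 − 1 + 2 = +1
C4: 4C → 0 = 0
Difference: +1 − (0) = +1.

+1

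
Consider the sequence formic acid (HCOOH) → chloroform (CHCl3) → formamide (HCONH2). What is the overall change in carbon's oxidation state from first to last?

0

Carbon oxidation states along the series — formic acid: +2, chloroform: +2, formamide: +2.
Net change = +2 − (+2) = 0.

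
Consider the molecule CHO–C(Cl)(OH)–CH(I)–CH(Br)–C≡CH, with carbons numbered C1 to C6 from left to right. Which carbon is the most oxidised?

Tallying each carbon's bonds:
C1: 1C, 1H, 2O → 0 − 1 + 2 = +1
C2: 2C, 1O, 1Cl → 0 + 1 + 1 = +2
C3: 2C, 1H, 1I → 0 − 1 + 1 = 0
C4: 2C, 1H, 1Br → 0 − 1 + 1 = 0
C5: 4C → 0 = 0
C6: 3C, 1H → 0 − 1 = -1
The most oxidised carbon is C2 at +2.

C2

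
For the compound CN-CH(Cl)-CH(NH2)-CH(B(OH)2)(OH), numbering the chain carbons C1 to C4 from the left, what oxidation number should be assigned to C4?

-1

Bonds to more-electronegative neighbours contribute +1 each, bonds to H or metals contribute −1 each, and C–C bonds contribute 0.
C4 has one bond to C (0), one bond to H (-1), one bond to B (-1), one bond to O (+1).
Oxidation state = 0 − 1 − 1 + 1 = -1.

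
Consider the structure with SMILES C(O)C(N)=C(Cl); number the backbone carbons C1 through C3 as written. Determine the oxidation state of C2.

Count +1 for every bond to an atom more electronegative than carbon and −1 for every bond to one less electronegative; C–C bonds are 0.
C2 has one bond to C (0), a double bond to C (2×0 = 0), one bond to N (+1).
Oxidation state = 0 + 0 + 1 = +1.

+1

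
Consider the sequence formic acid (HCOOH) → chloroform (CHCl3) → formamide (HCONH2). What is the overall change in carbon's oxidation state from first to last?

0

Carbon oxidation states along the series — formic acid: +2, chloroform: +2, formamide: +2.
Net change = +2 − (+2) = 0.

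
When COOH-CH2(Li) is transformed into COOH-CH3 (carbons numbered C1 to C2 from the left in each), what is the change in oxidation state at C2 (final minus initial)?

0

Before: C2 has 1 bond to C, 2 bonds to H, 1 bond to Li → oxidation state -3.
After: C2 has 1 bond to C, 3 bonds to H → oxidation state -3.
Δ = -3 − (-3) = 0, so no net redox change at C2.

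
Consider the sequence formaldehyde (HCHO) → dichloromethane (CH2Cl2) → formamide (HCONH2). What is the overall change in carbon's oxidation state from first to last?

+2

Carbon oxidation states along the series — formaldehyde: 0, dichloromethane: 0, formamide: +2.
Net change = +2 − (0) = +2.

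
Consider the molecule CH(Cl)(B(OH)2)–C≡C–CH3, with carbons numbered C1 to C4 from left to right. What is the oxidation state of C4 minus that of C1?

-2

C4: 1C, 3H → 0 − 3 = -3
C1: 1C, 1H, 1Cl, 1B → 0 − 1 + 1 − 1 = -1
Difference: -3 − (-1) = -2.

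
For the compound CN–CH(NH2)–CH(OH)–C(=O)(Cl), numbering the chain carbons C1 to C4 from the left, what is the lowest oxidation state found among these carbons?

Bonds to more-electronegative neighbours contribute +1 each, bonds to H or metals contribute −1 each, and C–C bonds contribute 0. Tallying each carbon:
C1: 1C, 3N → 0 + 3 = +3
C2: 2C, 1H, 1N → 0 − 1 + 1 = 0
C3: 2C, 1H, 1O → 0 − 1 + 1 = 0
C4: 1C, 2O, 1Cl → 0 + 2 + 1 = +3
The lowest value is 0.

0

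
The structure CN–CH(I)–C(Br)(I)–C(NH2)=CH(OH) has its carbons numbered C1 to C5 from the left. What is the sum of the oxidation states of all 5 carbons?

+6

Tallying each carbon's bonds:
C1: 1C, 3N → 0 + 3 = +3
C2: 2C, 1H, 1I → 0 − 1 + 1 = 0
C3: 2C, 1Br, 1I → 0 + 1 + 1 = +2
C4: 3C, 1N → 0 + 1 = +1
C5: 2C, 1H, 1O → 0 − 1 + 1 = 0
Sum = +3 + 0 + 2 + 1 + 0 = +6.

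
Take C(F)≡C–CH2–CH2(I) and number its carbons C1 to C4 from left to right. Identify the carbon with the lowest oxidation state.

C3

Tallying each carbon's bonds:
C1: 3C, 1F → 0 + 1 = +1
C2: 4C → 0 = 0
C3: 2C, 2H → 0 − 2 = -2
C4: 1C, 2H, 1I → 0 − 2 + 1 = -1
The most reduced carbon is C3 at -2.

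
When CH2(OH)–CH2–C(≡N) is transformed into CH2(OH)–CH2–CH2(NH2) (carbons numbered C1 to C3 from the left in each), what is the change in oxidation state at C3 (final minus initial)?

-4

Before: C3 has 1 bond to C, 3 bonds to N → oxidation state +3.
After: C3 has 1 bond to C, 2 bonds to H, 1 bond to N → oxidation state -1.
Δ = -1 − (+3) = -4, so this is a reduction at C3.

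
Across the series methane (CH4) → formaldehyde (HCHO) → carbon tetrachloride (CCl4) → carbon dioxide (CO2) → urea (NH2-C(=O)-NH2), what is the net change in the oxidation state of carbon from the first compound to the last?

Carbon oxidation states along the series — methane: -4, formaldehyde: 0, carbon tetrachloride: +4, carbon dioxide: +4, urea: +4.
Net change = +4 − (-4) = +8.

+8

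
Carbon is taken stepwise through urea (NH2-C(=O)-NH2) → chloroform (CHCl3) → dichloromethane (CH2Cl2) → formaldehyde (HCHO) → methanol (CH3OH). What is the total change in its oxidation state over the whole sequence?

Carbon oxidation states along the series — urea: +4, chloroform: +2, dichloromethane: 0, formaldehyde: 0, methanol: -2.
Net change = -2 − (+4) = -6.

-6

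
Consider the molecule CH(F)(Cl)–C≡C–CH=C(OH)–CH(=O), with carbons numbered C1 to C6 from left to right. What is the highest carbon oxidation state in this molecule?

+1

Bonds to more-electronegative neighbours contribute +1 each, bonds to H or metals contribute −1 each, and C–C bonds contribute 0. Tallying each carbon:
C1: 1C, 1H, 1F, 1Cl → 0 − 1 + 1 + 1 = +1
C2: 4C → 0 = 0
C3: 4C → 0 = 0
C4: 3C, 1H → 0 − 1 = -1
C5: 3C, 1O → 0 + 1 = +1
C6: 1C, 1H, 2O → 0 − 1 + 2 = +1
The highest value is +1.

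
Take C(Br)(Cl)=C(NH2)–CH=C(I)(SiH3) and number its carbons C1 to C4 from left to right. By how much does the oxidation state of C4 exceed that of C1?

C4: 2C, 1I, 1Si → 0 + 1 − 1 = 0
C1: 2C, 1Cl, 1Br → 0 + 1 + 1 = +2
Difference: 0 − (+2) = -2.

-2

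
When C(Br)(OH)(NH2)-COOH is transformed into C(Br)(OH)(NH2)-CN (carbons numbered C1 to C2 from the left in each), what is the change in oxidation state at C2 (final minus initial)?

Before: C2 has 1 bond to C, 3 bonds to O → oxidation state +3.
After: C2 has 1 bond to C, 3 bonds to N → oxidation state +3.
Δ = +3 − (+3) = 0, so no net redox change at C2.

0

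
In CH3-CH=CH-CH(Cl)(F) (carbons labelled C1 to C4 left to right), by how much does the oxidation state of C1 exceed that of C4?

-4

C1: 1C, 3H → 0 − 3 = -3
C4: 1C, 1H, 1F, 1Cl → 0 − 1 + 1 + 1 = +1
Difference: -3 − (+1) = -4.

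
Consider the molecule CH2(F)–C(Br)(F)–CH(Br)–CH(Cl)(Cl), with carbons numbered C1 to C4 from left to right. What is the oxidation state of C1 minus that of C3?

C1: 1C, 2H, 1F → 0 − 2 + 1 = -1
C3: 2C, 1H, 1Br → 0 − 1 + 1 = 0
Difference: -1 − (0) = -1.

-1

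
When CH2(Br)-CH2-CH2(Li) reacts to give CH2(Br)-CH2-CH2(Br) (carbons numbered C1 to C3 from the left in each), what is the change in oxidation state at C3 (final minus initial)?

+2

Before: C3 has 1 bond to C, 2 bonds to H, 1 bond to Li → oxidation state -3.
After: C3 has 1 bond to C, 2 bonds to H, 1 bond to Br → oxidation state -1.
Δ = -1 − (-3) = +2, so this is an oxidation at C3.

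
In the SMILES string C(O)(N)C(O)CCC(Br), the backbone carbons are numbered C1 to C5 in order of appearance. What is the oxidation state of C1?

C1 has one bond to C (0), one bond to O (+1), one bond to N (+1), one bond to H (-1).
Oxidation state = 0 + 1 + 1 − 1 = +1.

+1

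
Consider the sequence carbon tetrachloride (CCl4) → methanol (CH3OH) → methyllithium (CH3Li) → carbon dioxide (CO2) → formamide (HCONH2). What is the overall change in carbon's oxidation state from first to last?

-2

Carbon oxidation states along the series — carbon tetrachloride: +4, methanol: -2, methyllithium: -4, carbon dioxide: +4, formamide: +2.
Net change = +2 − (+4) = -2.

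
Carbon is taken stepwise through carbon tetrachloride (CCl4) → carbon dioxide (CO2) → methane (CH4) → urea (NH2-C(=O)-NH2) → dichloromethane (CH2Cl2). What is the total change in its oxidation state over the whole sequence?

-4

Carbon oxidation states along the series — carbon tetrachloride: +4, carbon dioxide: +4, methane: -4, urea: +4, dichloromethane: 0.
Net change = 0 − (+4) = -4.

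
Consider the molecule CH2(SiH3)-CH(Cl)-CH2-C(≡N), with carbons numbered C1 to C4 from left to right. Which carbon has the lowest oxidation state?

C1

Tallying each carbon's bonds:
C1: 1C, 2H, 1Si → 0 − 2 − 1 = -3
C2: 2C, 1H, 1Cl → 0 − 1 + 1 = 0
C3: 2C, 2H → 0 − 2 = -2
C4: 1C, 3N → 0 + 3 = +3
The most reduced carbon is C1 at -3.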